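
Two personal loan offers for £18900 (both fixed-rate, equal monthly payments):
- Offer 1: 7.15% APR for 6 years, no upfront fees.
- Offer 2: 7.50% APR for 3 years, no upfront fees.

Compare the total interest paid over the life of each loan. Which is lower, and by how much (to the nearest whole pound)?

Offer 2 by £2,134

Offer 1: monthly rate = 7.15%/12 = 0.0059583; payment = 18,900 × 0.0059583 / (1 − (1+0.0059583)^−72) = £323.59.
Total interest on Offer 1 = 72 × £323.59 − £18,900 = £4,398.48.
Offer 2: at 7.50% the monthly rate is 0.0062500, so the payment is 18,900 × 0.0062500 / (1 − 1.0062500^−36) = £587.91.
Total interest on Offer 2 = 36 × £587.91 − £18,900 = £2,264.76.
Offer 2 is lower by £2,133.72.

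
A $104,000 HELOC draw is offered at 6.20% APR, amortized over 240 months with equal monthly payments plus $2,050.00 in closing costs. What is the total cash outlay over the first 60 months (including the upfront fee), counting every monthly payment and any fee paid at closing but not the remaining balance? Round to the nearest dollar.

$47,478

Monthly rate = 6.2%/12 = 0.0051667; payment = 104,000 × 0.0051667 / (1 − (1+0.0051667)^−240) = $757.14.
Total outlay = 60 × $757.14 + $2,050.00 = $47,478.40.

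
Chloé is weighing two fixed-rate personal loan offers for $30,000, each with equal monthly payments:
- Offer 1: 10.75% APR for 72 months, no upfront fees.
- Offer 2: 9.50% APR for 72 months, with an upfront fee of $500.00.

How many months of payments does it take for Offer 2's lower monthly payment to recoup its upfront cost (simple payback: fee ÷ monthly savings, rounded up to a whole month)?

27 months

Offer 1: monthly rate = 10.75%/12 = 0.0089583; payment = 30,000 × 0.0089583 / (1 − (1+0.0089583)^−72) = $567.19.
Offer 2: at 9.50% the monthly rate is 0.0079167, so the payment is 30,000 × 0.0079167 / (1 − 1.0079167^−72) = $548.24.
Monthly savings = $567.19 − $548.24 = $18.95.
Break-even = $500.00 / $18.95 = 26.39 → 27 months.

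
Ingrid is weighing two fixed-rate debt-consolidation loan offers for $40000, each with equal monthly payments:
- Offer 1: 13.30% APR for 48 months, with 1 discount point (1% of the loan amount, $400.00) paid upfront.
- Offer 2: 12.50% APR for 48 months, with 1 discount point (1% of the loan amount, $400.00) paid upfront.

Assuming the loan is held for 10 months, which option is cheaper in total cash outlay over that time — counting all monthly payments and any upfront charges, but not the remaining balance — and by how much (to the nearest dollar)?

Offer 2 by $159

Offer 1: monthly rate = 13.3%/12 = 0.0110833; payment = 40,000 × 0.0110833 / (1 − (1+0.0110833)^−48) = $1,079.07.
Offer 2: at 12.50% the monthly rate is 0.0104167, so the payment is 40,000 × 0.0104167 / (1 − 1.0104167^−48) = $1,063.20.
Over 10 months: Offer 1 costs 10 × $1,079.07 + $400.00 = $11,190.70; Offer 2 costs 10 × $1,063.20 + $400.00 = $11,032.00.
Offer 2 is cheaper by $11,190.70 − $11,032.00 = $158.70.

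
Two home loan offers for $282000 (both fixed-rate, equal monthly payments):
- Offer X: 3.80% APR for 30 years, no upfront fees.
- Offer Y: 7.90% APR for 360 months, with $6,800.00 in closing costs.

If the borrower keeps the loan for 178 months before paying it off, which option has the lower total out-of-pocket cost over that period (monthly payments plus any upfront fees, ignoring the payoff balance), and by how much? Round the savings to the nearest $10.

Offer X: monthly rate = 3.8%/12 = 0.0031667; payment = 282,000 × 0.0031667 / (1 − (1+0.0031667)^−360) = $1,314.00.
Offer Y: at 7.90% the monthly rate is 0.0065833, so the payment is 282,000 × 0.0065833 / (1 − 1.0065833^−360) = $2,049.59.
Over 178 months: Offer X costs 178 × $1,314.00 = $233,892.00; Offer Y costs 178 × $2,049.59 + $6,800.00 = $371,627.02.
Offer X is cheaper by $371,627.02 − $233,892.00 = $137,735.02.

Offer X by $137,740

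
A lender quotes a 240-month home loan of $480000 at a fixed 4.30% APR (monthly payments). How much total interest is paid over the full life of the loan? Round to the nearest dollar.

$236,434

Monthly rate = 4.3%/12 = 0.0035833; payment = 480,000 × 0.0035833 / (1 − (1+0.0035833)^−240) = $2,985.14.
Total paid = 240 × $2,985.14 = $716,433.60; interest = $716,433.60 − $480,000 = $236,433.60.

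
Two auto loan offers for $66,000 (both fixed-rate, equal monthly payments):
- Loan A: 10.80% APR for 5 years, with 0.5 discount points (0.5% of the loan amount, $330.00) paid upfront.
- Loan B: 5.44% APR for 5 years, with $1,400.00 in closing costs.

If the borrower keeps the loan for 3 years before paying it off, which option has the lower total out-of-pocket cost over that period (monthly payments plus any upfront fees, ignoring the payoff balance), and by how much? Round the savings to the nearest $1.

Loan B by $5,035

Loan A: monthly rate = 10.8%/12 = 0.0090000; payment = 66,000 × 0.0090000 / (1 − (1+0.0090000)^−60) = $1,428.43.
Loan B: monthly rate = 5.44%/12 = 0.0045333; payment = 66,000 × 0.0045333 / (1 − (1+0.0045333)^−60) = $1,258.85.
Over 36 months: Loan A costs 36 × $1,428.43 + $330.00 = $51,753.48; Loan B costs 36 × $1,258.85 + $1,400.00 = $46,718.60.
Loan B is cheaper by $51,753.48 − $46,718.60 = $5,034.88.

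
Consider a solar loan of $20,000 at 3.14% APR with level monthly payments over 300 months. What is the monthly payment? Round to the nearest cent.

At 3.14% the monthly rate is 0.0026167, so the payment is 20,000 × 0.0026167 / (1 − 1.0026167^−300) = $96.31.

$96.31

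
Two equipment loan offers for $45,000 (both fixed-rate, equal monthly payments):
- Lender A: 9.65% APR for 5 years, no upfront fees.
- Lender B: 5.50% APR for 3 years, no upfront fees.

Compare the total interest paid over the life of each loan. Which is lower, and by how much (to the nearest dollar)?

Lender A: monthly rate = 9.65%/12 = 0.0080417; payment = 45,000 × 0.0080417 / (1 − (1+0.0080417)^−60) = $948.39.
Total interest on Lender A = 60 × $948.39 − $45,000 = $11,903.40.
Lender B: monthly rate = 5.5%/12 = 0.0045833; payment = 45,000 × 0.0045833 / (1 − (1+0.0045833)^−36) = $1,358.82.
Total interest on Lender B = 36 × $1,358.82 − $45,000 = $3,917.52.
Lender B is lower by $7,985.88.

Lender B by $7,986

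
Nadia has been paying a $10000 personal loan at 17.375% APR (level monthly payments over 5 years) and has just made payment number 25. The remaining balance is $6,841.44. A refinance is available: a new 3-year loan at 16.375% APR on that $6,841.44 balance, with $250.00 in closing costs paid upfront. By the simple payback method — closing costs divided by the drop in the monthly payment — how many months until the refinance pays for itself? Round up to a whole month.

29 months

Current payment = 10,000 × 17.375%/12 / (1 − (1+0.0144792)^−60) = $250.55.
Refinanced payment = 6,841.44 × 0.0136458 / (1 − (1+0.0136458)^−36) = $241.79.
Monthly savings = $250.55 − $241.79 = $8.76.
Break-even = $250.00 / $8.76 = 28.54 → 29 months.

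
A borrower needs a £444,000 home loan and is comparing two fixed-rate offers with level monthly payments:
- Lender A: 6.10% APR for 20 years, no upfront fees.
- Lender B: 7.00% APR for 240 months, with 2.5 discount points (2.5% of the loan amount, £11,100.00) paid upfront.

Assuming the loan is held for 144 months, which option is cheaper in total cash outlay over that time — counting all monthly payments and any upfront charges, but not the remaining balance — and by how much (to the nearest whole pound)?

Lender A: at 6.10% the monthly rate is 0.0050833, so the payment is 444,000 × 0.0050833 / (1 − 1.0050833^−240) = £3,206.62.
Lender B: monthly rate = 7%/12 = 0.0058333; payment = 444,000 × 0.0058333 / (1 − (1+0.0058333)^−240) = £3,442.33.
Over 144 months: Lender A costs 144 × £3,206.62 = £461,753.28; Lender B costs 144 × £3,442.33 + £11,100.00 = £506,795.52.
Lender A is cheaper by £506,795.52 − £461,753.28 = £45,042.24.

Lender A by £45,042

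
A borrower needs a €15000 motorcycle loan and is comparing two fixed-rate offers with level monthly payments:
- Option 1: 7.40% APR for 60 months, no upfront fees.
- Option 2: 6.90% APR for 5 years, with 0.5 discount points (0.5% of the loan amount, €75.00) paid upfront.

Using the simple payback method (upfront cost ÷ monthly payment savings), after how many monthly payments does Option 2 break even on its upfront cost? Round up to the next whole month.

22 months

Option 1: monthly rate = 7.4%/12 = 0.0061667; payment = 15,000 × 0.0061667 / (1 − (1+0.0061667)^−60) = €299.86.
Option 2: at 6.90% the monthly rate is 0.0057500, so the payment is 15,000 × 0.0057500 / (1 − 1.0057500^−60) = €296.31.
Monthly savings = €299.86 − €296.31 = €3.55.
Break-even = €75.00 / €3.55 = 21.13 → 22 months.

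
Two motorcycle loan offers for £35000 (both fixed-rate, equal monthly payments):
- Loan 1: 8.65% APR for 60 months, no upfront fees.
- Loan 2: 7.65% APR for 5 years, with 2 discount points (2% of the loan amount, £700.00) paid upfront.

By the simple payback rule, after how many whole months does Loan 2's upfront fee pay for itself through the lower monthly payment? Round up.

42 months

Loan 1: monthly rate = 8.65%/12 = 0.0072083; payment = 35,000 × 0.0072083 / (1 − (1+0.0072083)^−60) = £720.61.
Loan 2: monthly rate = 7.65%/12 = 0.0063750; payment = 35,000 × 0.0063750 / (1 − (1+0.0063750)^−60) = £703.83.
Monthly savings = £720.61 − £703.83 = £16.78.
Break-even = £700.00 / £16.78 = 41.72 → 42 months.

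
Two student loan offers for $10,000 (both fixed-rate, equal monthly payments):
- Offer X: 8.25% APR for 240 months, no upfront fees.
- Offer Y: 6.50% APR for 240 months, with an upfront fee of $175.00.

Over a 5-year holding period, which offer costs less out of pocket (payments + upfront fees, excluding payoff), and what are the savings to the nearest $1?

Offer Y by $464

Offer X: monthly rate = 8.25%/12 = 0.0068750; payment = 10,000 × 0.0068750 / (1 − (1+0.0068750)^−240) = $85.21.
Offer Y: monthly rate = 6.5%/12 = 0.0054167; payment = 10,000 × 0.0054167 / (1 − (1+0.0054167)^−240) = $74.56.
Over 60 months: Offer X costs 60 × $85.21 = $5,112.60; Offer Y costs 60 × $74.56 + $175.00 = $4,648.60.
Offer Y is cheaper by $5,112.60 − $4,648.60 = $464.00.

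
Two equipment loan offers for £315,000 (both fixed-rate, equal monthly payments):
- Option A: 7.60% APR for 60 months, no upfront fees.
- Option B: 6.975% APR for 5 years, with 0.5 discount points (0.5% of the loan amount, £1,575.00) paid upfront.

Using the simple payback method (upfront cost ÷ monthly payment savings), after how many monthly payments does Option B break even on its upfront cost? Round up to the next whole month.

17 months

Option A: monthly rate = 7.6%/12 = 0.0063333; payment = 315,000 × 0.0063333 / (1 − (1+0.0063333)^−60) = £6,326.93.
Option B: at 6.975% the monthly rate is 0.0058125, so the payment is 315,000 × 0.0058125 / (1 − 1.0058125^−60) = £6,233.66.
Monthly savings = £6,326.93 − £6,233.66 = £93.27.
Break-even = £1,575.00 / £93.27 = 16.89 → 17 months.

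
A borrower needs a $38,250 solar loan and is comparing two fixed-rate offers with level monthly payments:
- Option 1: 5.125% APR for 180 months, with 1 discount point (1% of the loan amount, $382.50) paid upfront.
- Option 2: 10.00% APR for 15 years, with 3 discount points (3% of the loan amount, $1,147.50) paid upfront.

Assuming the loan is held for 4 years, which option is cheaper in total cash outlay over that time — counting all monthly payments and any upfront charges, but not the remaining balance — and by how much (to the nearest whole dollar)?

Option 1: monthly rate = 5.125%/12 = 0.0042708; payment = 38,250 × 0.0042708 / (1 − (1+0.0042708)^−180) = $304.98.
Option 2: monthly rate = 10%/12 = 0.0083333; payment = 38,250 × 0.0083333 / (1 − (1+0.0083333)^−180) = $411.04.
Over 48 months: Option 1 costs 48 × $304.98 + $382.50 = $15,021.54; Option 2 costs 48 × $411.04 + $1,147.50 = $20,877.42.
Option 1 is cheaper by $20,877.42 − $15,021.54 = $5,855.88.

Option 1 by $5,856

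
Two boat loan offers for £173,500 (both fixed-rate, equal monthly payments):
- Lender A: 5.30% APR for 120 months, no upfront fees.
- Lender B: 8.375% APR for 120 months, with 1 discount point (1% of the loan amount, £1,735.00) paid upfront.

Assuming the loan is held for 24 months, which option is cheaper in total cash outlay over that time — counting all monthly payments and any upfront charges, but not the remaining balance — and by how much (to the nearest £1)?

Lender A by £8,306

Lender A: monthly rate = 5.3%/12 = 0.0044167; payment = 173,500 × 0.0044167 / (1 − (1+0.0044167)^−120) = £1,865.78.
Lender B: monthly rate = 8.375%/12 = 0.0069792; payment = 173,500 × 0.0069792 / (1 − (1+0.0069792)^−120) = £2,139.57.
Over 24 months: Lender A costs 24 × £1,865.78 = £44,778.72; Lender B costs 24 × £2,139.57 + £1,735.00 = £53,084.68.
Lender A is cheaper by £53,084.68 − £44,778.72 = £8,305.96.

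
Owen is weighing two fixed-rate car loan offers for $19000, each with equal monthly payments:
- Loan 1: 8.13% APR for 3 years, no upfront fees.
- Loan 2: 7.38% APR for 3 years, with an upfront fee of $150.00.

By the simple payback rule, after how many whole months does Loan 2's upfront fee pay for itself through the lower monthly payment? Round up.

Loan 1: at 8.13% the monthly rate is 0.0067750, so the payment is 19,000 × 0.0067750 / (1 − 1.0067750^−36) = $596.53.
Loan 2: monthly rate = 7.38%/12 = 0.0061500; payment = 19,000 × 0.0061500 / (1 − (1+0.0061500)^−36) = $589.97.
Monthly savings = $596.53 − $589.97 = $6.56.
Break-even = $150.00 / $6.56 = 22.87 → 23 months.

23 months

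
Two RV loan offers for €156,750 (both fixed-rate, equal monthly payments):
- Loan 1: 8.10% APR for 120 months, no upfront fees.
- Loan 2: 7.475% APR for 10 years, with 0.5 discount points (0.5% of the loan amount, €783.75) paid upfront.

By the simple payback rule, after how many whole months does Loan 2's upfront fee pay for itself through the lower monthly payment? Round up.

16 months

Loan 1: monthly rate = 8.1%/12 = 0.0067500; payment = 156,750 × 0.0067500 / (1 − (1+0.0067500)^−120) = €1,910.10.
Loan 2: at 7.475% the monthly rate is 0.0062292, so the payment is 156,750 × 0.0062292 / (1 − 1.0062292^−120) = €1,858.61.
Monthly savings = €1,910.10 − €1,858.61 = €51.49.
Break-even = €783.75 / €51.49 = 15.22 → 16 months.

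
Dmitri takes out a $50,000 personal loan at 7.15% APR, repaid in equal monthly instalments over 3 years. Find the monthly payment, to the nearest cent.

At 7.15% the monthly rate is 0.0059583, so the payment is 50,000 × 0.0059583 / (1 − 1.0059583^−36) = $1,547.29.

$1,547.29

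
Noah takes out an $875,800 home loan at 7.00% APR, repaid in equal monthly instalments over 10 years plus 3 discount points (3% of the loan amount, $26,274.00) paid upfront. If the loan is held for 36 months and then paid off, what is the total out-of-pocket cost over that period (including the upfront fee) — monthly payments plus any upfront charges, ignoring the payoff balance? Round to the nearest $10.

$392,350

At 7.00% the monthly rate is 0.0058333, so the payment is 875,800 × 0.0058333 / (1 − 1.0058333^−120) = $10,168.78.
Total outlay = 36 × $10,168.78 + $26,274.00 = $392,350.08.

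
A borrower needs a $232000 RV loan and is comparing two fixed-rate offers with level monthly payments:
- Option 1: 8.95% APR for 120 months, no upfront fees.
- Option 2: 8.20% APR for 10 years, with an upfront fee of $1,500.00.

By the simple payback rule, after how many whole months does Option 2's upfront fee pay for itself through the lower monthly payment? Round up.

Option 1: monthly rate = 8.95%/12 = 0.0074583; payment = 232,000 × 0.0074583 / (1 − (1+0.0074583)^−120) = $2,932.60.
Option 2: monthly rate = 8.2%/12 = 0.0068333; payment = 232,000 × 0.0068333 / (1 − (1+0.0068333)^−120) = $2,839.38.
Monthly savings = $2,932.60 − $2,839.38 = $93.22.
Break-even = $1,500.00 / $93.22 = 16.09 → 17 months.

17 months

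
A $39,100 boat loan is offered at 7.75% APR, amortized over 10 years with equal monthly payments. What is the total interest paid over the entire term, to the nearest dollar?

At 7.75% the monthly rate is 0.0064583, so the payment is 39,100 × 0.0064583 / (1 − 1.0064583^−120) = $469.24.
Total paid = 120 × $469.24 = $56,308.80; interest = $56,308.80 − $39,100 = $17,208.80.

$17,209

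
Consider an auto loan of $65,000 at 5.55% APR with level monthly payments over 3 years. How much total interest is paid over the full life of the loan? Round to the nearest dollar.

At 5.55% the monthly rate is 0.0046250, so the payment is 65,000 × 0.0046250 / (1 − 1.0046250^−36) = $1,964.20.
Total paid = 36 × $1,964.20 = $70,711.20; interest = $70,711.20 − $65,000 = $5,711.20.

$5,711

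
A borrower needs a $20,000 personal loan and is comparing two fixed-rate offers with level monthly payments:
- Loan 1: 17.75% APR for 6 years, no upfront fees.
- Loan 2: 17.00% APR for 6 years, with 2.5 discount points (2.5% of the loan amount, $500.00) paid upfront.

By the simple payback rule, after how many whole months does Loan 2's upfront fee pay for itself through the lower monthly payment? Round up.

60 months

Loan 1: monthly rate = 17.75%/12 = 0.0147917; payment = 20,000 × 0.0147917 / (1 − (1+0.0147917)^−72) = $453.33.
Loan 2: monthly rate = 17%/12 = 0.0141667; payment = 20,000 × 0.0141667 / (1 − (1+0.0141667)^−72) = $444.92.
Monthly savings = $453.33 − $444.92 = $8.41.
Break-even = $500.00 / $8.41 = 59.45 → 60 months.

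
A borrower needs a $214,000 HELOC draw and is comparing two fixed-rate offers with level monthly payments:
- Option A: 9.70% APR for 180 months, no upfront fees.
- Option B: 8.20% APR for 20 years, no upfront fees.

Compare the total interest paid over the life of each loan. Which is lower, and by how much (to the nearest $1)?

Option A by $29,113

Option A: monthly rate = 9.7%/12 = 0.0080833; payment = 214,000 × 0.0080833 / (1 − (1+0.0080833)^−180) = $2,260.54.
Total interest on Option A = 180 × $2,260.54 − $214,000 = $192,897.20.
Option B: monthly rate = 8.2%/12 = 0.0068333; payment = 214,000 × 0.0068333 / (1 − (1+0.0068333)^−240) = $1,816.71.
Total interest on Option B = 240 × $1,816.71 − $214,000 = $222,010.40.
Option A is lower by $29,113.20.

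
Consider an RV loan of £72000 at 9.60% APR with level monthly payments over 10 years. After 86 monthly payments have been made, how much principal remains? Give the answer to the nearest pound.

With monthly rate i = 9.6%/12 = 0.0080000, the balance after k of n payments is P · [(1+i)^n − (1+i)^k] / [(1+i)^n − 1].
(1+0.0080000)^120 = 2.60173976 and (1+0.0080000)^86 = 1.98429282, so the balance is 72,000 × (2.60173976 − 1.98429282) / (2.60173976 − 1) = £27,754.93.

£27,755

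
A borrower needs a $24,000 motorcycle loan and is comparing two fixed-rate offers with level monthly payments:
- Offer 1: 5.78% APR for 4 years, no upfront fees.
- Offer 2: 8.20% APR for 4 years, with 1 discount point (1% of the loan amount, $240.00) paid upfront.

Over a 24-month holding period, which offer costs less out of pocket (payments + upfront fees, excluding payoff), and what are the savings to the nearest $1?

Offer 1 by $887

Offer 1: monthly rate = 5.78%/12 = 0.0048167; payment = 24,000 × 0.0048167 / (1 − (1+0.0048167)^−48) = $561.22.
Offer 2: monthly rate = 8.2%/12 = 0.0068333; payment = 24,000 × 0.0068333 / (1 − (1+0.0068333)^−48) = $588.17.
Over 24 months: Offer 1 costs 24 × $561.22 = $13,469.28; Offer 2 costs 24 × $588.17 + $240.00 = $14,356.08.
Offer 1 is cheaper by $14,356.08 − $13,469.28 = $886.80.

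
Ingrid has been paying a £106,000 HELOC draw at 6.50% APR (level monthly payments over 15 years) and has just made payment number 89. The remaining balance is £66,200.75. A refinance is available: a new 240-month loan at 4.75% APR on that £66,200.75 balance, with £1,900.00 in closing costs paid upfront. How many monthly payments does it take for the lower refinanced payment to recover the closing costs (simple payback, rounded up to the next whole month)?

Current payment = 106,000 × 6.5%/12 / (1 − (1+0.0054167)^−180) = £923.37.
Refinanced payment = 66,200.75 × 0.0039583 / (1 − (1+0.0039583)^−240) = £427.80.
Monthly savings = £923.37 − £427.80 = £495.57.
Break-even = £1,900.00 / £495.57 = 3.83 → 4 months.

4 months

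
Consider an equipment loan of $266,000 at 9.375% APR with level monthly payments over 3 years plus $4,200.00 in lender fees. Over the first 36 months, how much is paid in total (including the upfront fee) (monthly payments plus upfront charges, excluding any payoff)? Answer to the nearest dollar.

$310,388

Monthly rate = 9.375%/12 = 0.0078125; payment = 266,000 × 0.0078125 / (1 − (1+0.0078125)^−36) = $8,505.23.
Total outlay = 36 × $8,505.23 + $4,200.00 = $310,388.28.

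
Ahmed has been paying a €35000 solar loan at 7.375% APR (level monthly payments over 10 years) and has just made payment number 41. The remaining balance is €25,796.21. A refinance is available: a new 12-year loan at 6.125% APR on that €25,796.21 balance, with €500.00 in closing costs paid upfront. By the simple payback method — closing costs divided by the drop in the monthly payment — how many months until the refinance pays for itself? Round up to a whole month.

4 months

Current payment = 35,000 × 7.375%/12 / (1 − (1+0.0061458)^−120) = €413.18.
Refinanced payment = 25,796.21 × 0.0051042 / (1 − (1+0.0051042)^−144) = €253.40.
Monthly savings = €413.18 − €253.40 = €159.78.
Break-even = €500.00 / €159.78 = 3.13 → 4 months.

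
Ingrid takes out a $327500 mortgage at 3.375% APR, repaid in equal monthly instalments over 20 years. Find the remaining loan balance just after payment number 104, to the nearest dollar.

With monthly rate i = 3.375%/12 = 0.0028125, the balance after k of n payments is P · [(1+i)^n − (1+i)^k] / [(1+i)^n − 1].
(1+0.0028125)^240 = 1.96217305 and (1+0.0028125)^104 = 1.33922279, so the balance is 327,500 × (1.96217305 − 1.33922279) / (1.96217305 − 1) = $212,036.92.

$212,037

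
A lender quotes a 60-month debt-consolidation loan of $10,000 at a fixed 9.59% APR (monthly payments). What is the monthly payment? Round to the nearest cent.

$210.46

Monthly rate = 9.59%/12 = 0.0079917; payment = 10,000 × 0.0079917 / (1 − (1+0.0079917)^−60) = $210.46.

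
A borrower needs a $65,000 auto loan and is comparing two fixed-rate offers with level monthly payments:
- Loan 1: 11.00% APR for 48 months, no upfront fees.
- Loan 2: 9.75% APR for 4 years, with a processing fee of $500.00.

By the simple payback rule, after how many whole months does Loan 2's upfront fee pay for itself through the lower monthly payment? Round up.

Loan 1: at 11.00% the monthly rate is 0.0091667, so the payment is 65,000 × 0.0091667 / (1 − 1.0091667^−48) = $1,679.96.
Loan 2: at 9.75% the monthly rate is 0.0081250, so the payment is 65,000 × 0.0081250 / (1 − 1.0081250^−48) = $1,640.77.
Monthly savings = $1,679.96 − $1,640.77 = $39.19.
Break-even = $500.00 / $39.19 = 12.76 → 13 months.

13 months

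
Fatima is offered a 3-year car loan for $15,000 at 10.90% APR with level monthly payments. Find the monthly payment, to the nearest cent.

Monthly rate = 10.9%/12 = 0.0090833; payment = 15,000 × 0.0090833 / (1 − (1+0.0090833)^−36) = $490.37.

$490.37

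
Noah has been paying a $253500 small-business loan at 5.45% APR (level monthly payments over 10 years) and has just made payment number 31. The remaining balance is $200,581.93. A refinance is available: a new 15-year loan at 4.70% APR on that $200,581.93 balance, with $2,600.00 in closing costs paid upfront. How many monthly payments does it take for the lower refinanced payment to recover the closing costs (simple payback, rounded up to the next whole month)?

Current payment = 253,500 × 5.45%/12 / (1 − (1+0.0045417)^−120) = $2,744.86.
Refinanced payment = 200,581.93 × 0.0039167 / (1 − (1+0.0039167)^−180) = $1,555.02.
Monthly savings = $2,744.86 − $1,555.02 = $1,189.84.
Break-even = $2,600.00 / $1,189.84 = 2.19 → 3 months.

3 months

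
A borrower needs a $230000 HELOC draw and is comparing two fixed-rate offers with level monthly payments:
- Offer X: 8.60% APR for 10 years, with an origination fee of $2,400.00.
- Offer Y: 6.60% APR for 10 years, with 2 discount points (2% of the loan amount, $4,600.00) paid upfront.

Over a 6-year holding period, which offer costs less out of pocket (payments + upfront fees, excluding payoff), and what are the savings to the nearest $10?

Offer Y by $15,130

Offer X: at 8.60% the monthly rate is 0.0071667, so the payment is 230,000 × 0.0071667 / (1 − 1.0071667^−120) = $2,863.99.
Offer Y: at 6.60% the monthly rate is 0.0055000, so the payment is 230,000 × 0.0055000 / (1 − 1.0055000^−120) = $2,623.32.
Over 72 months: Offer X costs 72 × $2,863.99 + $2,400.00 = $208,607.28; Offer Y costs 72 × $2,623.32 + $4,600.00 = $193,479.04.
Offer Y is cheaper by $208,607.28 − $193,479.04 = $15,128.24.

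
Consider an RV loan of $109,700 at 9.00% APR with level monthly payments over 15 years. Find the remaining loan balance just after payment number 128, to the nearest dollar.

$47,763

With monthly rate i = 9%/12 = 0.0075000, the balance after k of n payments is P · [(1+i)^n − (1+i)^k] / [(1+i)^n − 1].
(1+0.0075000)^180 = 3.83804327 and (1+0.0075000)^128 = 2.60235785, so the balance is 109,700 × (3.83804327 − 2.60235785) / (3.83804327 − 1) = $47,763.43.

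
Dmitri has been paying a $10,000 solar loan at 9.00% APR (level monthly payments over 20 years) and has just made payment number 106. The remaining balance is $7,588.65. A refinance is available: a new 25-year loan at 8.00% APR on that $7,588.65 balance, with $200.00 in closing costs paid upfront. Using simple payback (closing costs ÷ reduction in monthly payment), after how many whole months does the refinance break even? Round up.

7 months

Current payment = 10,000 × 9%/12 / (1 − (1+0.0075000)^−240) = $89.97.
Refinanced payment = 7,588.65 × 0.0066667 / (1 − (1+0.0066667)^−300) = $58.57.
Monthly savings = $89.97 − $58.57 = $31.40.
Break-even = $200.00 / $31.40 = 6.37 → 7 months.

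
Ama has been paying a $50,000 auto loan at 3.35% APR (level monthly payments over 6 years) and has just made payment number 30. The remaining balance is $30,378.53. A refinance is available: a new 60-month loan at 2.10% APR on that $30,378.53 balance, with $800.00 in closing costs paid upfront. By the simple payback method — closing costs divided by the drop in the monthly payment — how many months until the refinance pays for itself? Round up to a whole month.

4 months

Current payment = 50,000 × 3.35%/12 / (1 − (1+0.0027917)^−72) = $767.54.
Refinanced payment = 30,378.53 × 0.0017500 / (1 − (1+0.0017500)^−60) = $533.80.
Monthly savings = $767.54 − $533.80 = $233.74.
Break-even = $800.00 / $233.74 = 3.42 → 4 months.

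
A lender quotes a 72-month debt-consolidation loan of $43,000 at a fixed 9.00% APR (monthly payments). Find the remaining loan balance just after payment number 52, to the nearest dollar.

$14,346

With monthly rate i = 9%/12 = 0.0075000, the balance after k of n payments is P · [(1+i)^n − (1+i)^k] / [(1+i)^n − 1].
(1+0.0075000)^72 = 1.71255271 and (1+0.0075000)^52 = 1.47483301, so the balance is 43,000 × (1.71255271 − 1.47483301) / (1.71255271 − 1) = $14,345.53.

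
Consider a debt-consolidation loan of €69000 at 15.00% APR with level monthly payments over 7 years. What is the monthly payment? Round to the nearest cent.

€1,331.48

At 15.00% the monthly rate is 0.0125000, so the payment is 69,000 × 0.0125000 / (1 − 1.0125000^−84) = €1,331.48.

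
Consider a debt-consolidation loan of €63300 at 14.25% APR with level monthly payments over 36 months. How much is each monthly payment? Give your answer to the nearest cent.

At 14.25% the monthly rate is 0.0118750, so the payment is 63,300 × 0.0118750 / (1 − 1.0118750^−36) = €2,171.14.

€2,171.14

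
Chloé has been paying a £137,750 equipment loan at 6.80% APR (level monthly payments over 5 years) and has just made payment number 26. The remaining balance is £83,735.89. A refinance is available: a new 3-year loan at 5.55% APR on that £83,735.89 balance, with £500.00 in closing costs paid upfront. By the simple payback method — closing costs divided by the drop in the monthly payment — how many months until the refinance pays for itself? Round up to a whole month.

Current payment = 137,750 × 6.8%/12 / (1 − (1+0.0056667)^−60) = £2,714.64.
Refinanced payment = 83,735.89 × 0.0046250 / (1 − (1+0.0046250)^−36) = £2,530.37.
Monthly savings = £2,714.64 − £2,530.37 = £184.27.
Break-even = £500.00 / £184.27 = 2.71 → 3 months.

3 months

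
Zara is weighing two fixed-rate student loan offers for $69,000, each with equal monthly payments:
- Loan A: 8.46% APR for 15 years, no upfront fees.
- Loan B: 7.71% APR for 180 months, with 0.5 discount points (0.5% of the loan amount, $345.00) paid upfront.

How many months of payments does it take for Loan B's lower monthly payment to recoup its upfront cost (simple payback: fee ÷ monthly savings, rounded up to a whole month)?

Loan A: monthly rate = 8.46%/12 = 0.0070500; payment = 69,000 × 0.0070500 / (1 − (1+0.0070500)^−180) = $677.85.
Loan B: at 7.71% the monthly rate is 0.0064250, so the payment is 69,000 × 0.0064250 / (1 − 1.0064250^−180) = $647.90.
Monthly savings = $677.85 − $647.90 = $29.95.
Break-even = $345.00 / $29.95 = 11.52 → 12 months.

12 months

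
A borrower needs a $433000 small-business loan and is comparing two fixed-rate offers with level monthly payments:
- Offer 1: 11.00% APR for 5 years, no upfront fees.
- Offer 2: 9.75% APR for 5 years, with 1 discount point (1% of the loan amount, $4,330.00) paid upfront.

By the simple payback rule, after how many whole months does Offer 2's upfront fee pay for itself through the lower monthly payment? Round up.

17 months

Offer 1: monthly rate = 11%/12 = 0.0091667; payment = 433,000 × 0.0091667 / (1 − (1+0.0091667)^−60) = $9,414.47.
Offer 2: at 9.75% the monthly rate is 0.0081250, so the payment is 433,000 × 0.0081250 / (1 − 1.0081250^−60) = $9,146.80.
Monthly savings = $9,414.47 − $9,146.80 = $267.67.
Break-even = $4,330.00 / $267.67 = 16.18 → 17 months.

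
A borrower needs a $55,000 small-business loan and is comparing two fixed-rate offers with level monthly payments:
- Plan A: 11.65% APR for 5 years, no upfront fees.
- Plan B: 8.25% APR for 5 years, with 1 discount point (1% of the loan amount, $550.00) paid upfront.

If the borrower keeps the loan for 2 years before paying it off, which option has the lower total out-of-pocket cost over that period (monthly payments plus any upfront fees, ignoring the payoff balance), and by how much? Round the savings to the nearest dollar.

Plan A: monthly rate = 11.65%/12 = 0.0097083; payment = 55,000 × 0.0097083 / (1 − (1+0.0097083)^−60) = $1,213.74.
Plan B: monthly rate = 8.25%/12 = 0.0068750; payment = 55,000 × 0.0068750 / (1 − (1+0.0068750)^−60) = $1,121.79.
Over 24 months: Plan A costs 24 × $1,213.74 = $29,129.76; Plan B costs 24 × $1,121.79 + $550.00 = $27,472.96.
Plan B is cheaper by $29,129.76 − $27,472.96 = $1,656.80.

Plan B by $1,657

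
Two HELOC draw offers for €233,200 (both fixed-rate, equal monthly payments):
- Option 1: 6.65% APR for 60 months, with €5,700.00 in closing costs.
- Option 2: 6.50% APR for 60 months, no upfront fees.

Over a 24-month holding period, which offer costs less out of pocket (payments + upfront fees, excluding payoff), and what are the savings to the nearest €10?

Option 1: at 6.65% the monthly rate is 0.0055417, so the payment is 233,200 × 0.0055417 / (1 − 1.0055417^−60) = €4,579.23.
Option 2: monthly rate = 6.5%/12 = 0.0054167; payment = 233,200 × 0.0054167 / (1 − (1+0.0054167)^−60) = €4,562.83.
Over 24 months: Option 1 costs 24 × €4,579.23 + €5,700.00 = €115,601.52; Option 2 costs 24 × €4,562.83 = €109,507.92.
Option 2 is cheaper by €115,601.52 − €109,507.92 = €6,093.60.

Option 2 by €6,090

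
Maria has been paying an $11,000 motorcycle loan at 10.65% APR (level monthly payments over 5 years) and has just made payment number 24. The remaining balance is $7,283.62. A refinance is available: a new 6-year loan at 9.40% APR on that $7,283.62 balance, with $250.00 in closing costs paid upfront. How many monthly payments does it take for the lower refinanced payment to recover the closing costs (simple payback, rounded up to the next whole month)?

Current payment = 11,000 × 10.65%/12 / (1 − (1+0.0088750)^−60) = $237.25.
Refinanced payment = 7,283.62 × 0.0078333 / (1 − (1+0.0078333)^−72) = $132.74.
Monthly savings = $237.25 − $132.74 = $104.51.
Break-even = $250.00 / $104.51 = 2.39 → 3 months.

3 months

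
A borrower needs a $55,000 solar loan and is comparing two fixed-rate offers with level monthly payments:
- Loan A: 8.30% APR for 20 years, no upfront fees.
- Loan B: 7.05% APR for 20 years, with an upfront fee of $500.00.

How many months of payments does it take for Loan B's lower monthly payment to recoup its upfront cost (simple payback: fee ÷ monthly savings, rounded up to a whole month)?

Loan A: monthly rate = 8.3%/12 = 0.0069167; payment = 55,000 × 0.0069167 / (1 − (1+0.0069167)^−240) = $470.36.
Loan B: monthly rate = 7.05%/12 = 0.0058750; payment = 55,000 × 0.0058750 / (1 − (1+0.0058750)^−240) = $428.07.
Monthly savings = $470.36 − $428.07 = $42.29.
Break-even = $500.00 / $42.29 = 11.82 → 12 months.

12 months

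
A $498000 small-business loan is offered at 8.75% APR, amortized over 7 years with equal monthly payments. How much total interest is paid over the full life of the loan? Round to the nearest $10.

Monthly rate = 8.75%/12 = 0.0072917; payment = 498,000 × 0.0072917 / (1 − (1+0.0072917)^−84) = $7,949.32.
Total paid = 84 × $7,949.32 = $667,742.88; interest = $667,742.88 − $498,000 = $169,742.88.

$169,740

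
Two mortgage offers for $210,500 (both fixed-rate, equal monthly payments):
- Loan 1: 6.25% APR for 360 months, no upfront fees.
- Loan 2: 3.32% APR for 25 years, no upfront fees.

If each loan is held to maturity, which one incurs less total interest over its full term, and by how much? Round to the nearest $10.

Loan 2 by $156,510

Loan 1: at 6.25% the monthly rate is 0.0052083, so the payment is 210,500 × 0.0052083 / (1 − 1.0052083^−360) = $1,296.08.
Total interest on Loan 1 = 360 × $1,296.08 − $210,500 = $256,088.80.
Loan 2: at 3.32% the monthly rate is 0.0027667, so the payment is 210,500 × 0.0027667 / (1 − 1.0027667^−300) = $1,033.60.
Total interest on Loan 2 = 300 × $1,033.60 − $210,500 = $99,580.00.
Loan 2 is lower by $156,508.80.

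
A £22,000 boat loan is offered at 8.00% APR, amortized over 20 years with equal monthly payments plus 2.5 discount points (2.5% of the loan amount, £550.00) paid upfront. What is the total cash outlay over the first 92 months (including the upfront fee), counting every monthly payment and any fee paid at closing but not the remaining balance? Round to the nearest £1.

£17,480

Monthly rate = 8%/12 = 0.0066667; payment = 22,000 × 0.0066667 / (1 − (1+0.0066667)^−240) = £184.02.
Total outlay = 92 × £184.02 + £550.00 = £17,479.84.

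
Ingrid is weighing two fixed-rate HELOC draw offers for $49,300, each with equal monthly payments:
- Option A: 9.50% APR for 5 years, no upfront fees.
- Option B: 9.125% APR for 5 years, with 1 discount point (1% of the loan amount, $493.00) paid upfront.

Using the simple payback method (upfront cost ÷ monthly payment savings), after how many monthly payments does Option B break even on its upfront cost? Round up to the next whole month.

55 months

Option A: monthly rate = 9.5%/12 = 0.0079167; payment = 49,300 × 0.0079167 / (1 − (1+0.0079167)^−60) = $1,035.39.
Option B: monthly rate = 9.125%/12 = 0.0076042; payment = 49,300 × 0.0076042 / (1 − (1+0.0076042)^−60) = $1,026.38.
Monthly savings = $1,035.39 − $1,026.38 = $9.01.
Break-even = $493.00 / $9.01 = 54.72 → 55 months.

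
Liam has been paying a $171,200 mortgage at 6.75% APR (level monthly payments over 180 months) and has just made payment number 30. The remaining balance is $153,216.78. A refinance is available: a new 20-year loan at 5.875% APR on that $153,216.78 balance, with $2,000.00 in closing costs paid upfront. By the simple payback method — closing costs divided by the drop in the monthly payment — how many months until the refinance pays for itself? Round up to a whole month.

5 months

Current payment = 171,200 × 6.75%/12 / (1 − (1+0.0056250)^−180) = $1,514.96.
Refinanced payment = 153,216.78 × 0.0048958 / (1 − (1+0.0048958)^−240) = $1,086.67.
Monthly savings = $1,514.96 − $1,086.67 = $428.29.
Break-even = $2,000.00 / $428.29 = 4.67 → 5 months.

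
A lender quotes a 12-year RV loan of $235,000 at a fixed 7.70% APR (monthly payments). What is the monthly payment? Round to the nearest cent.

$2,505.27

Monthly rate = 7.7%/12 = 0.0064167; payment = 235,000 × 0.0064167 / (1 − (1+0.0064167)^−144) = $2,505.27.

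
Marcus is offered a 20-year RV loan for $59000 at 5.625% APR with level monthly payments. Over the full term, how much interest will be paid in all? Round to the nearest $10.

$39,410

Monthly rate = 5.625%/12 = 0.0046875; payment = 59,000 × 0.0046875 / (1 − (1+0.0046875)^−240) = $410.03.
Total paid = 240 × $410.03 = $98,407.20; interest = $98,407.20 − $59,000 = $39,407.20.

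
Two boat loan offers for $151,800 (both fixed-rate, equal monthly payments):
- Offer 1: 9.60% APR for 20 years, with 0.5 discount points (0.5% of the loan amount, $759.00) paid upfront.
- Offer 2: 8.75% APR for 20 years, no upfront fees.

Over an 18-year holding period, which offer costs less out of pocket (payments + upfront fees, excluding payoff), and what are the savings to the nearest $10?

Offer 1: at 9.60% the monthly rate is 0.0080000, so the payment is 151,800 × 0.0080000 / (1 − 1.0080000^−240) = $1,424.90.
Offer 2: monthly rate = 8.75%/12 = 0.0072917; payment = 151,800 × 0.0072917 / (1 − (1+0.0072917)^−240) = $1,341.47.
Over 216 months: Offer 1 costs 216 × $1,424.90 + $759.00 = $308,537.40; Offer 2 costs 216 × $1,341.47 = $289,757.52.
Offer 2 is cheaper by $308,537.40 − $289,757.52 = $18,779.88.

Offer 2 by $18,780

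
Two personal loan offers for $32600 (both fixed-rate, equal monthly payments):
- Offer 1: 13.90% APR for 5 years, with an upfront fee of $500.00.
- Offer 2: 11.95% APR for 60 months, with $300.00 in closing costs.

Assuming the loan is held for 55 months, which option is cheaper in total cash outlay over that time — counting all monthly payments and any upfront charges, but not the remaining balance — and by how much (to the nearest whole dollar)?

Offer 2 by $1,988

Offer 1: monthly rate = 13.9%/12 = 0.0115833; payment = 32,600 × 0.0115833 / (1 − (1+0.0115833)^−60) = $756.86.
Offer 2: at 11.95% the monthly rate is 0.0099583, so the payment is 32,600 × 0.0099583 / (1 − 1.0099583^−60) = $724.35.
Over 55 months: Offer 1 costs 55 × $756.86 + $500.00 = $42,127.30; Offer 2 costs 55 × $724.35 + $300.00 = $40,139.25.
Offer 2 is cheaper by $42,127.30 − $40,139.25 = $1,988.05.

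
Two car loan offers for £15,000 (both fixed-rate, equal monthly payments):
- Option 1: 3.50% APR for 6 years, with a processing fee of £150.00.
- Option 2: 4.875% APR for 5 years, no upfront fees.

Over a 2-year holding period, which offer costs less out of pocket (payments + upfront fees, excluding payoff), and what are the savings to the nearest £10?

Option 1 by £1,070

Option 1: at 3.50% the monthly rate is 0.0029167, so the payment is 15,000 × 0.0029167 / (1 − 1.0029167^−72) = £231.28.
Option 2: monthly rate = 4.875%/12 = 0.0040625; payment = 15,000 × 0.0040625 / (1 − (1+0.0040625)^−60) = £282.21.
Over 24 months: Option 1 costs 24 × £231.28 + £150.00 = £5,700.72; Option 2 costs 24 × £282.21 = £6,773.04.
Option 1 is cheaper by £6,773.04 − £5,700.72 = £1,072.32.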